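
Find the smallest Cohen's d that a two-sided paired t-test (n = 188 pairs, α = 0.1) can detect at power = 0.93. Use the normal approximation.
d ≈ 0.23

Minimum detectable effect (paired t-test, normal approximation):
d = (z_{α/2} + z_β) / √n
d = (1.645 + 1.476) / √188
d = 3.121 / 13.711
d ≈ 0.23

By Cohen's convention (0.2 small / 0.5 medium / 0.8 large): small effect.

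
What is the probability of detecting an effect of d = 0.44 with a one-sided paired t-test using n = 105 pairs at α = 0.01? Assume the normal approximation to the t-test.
Power ≈ 0.99

Power calculation (paired t-test, normal approximation):
z_β = d · √n - z_α
z_β = 0.44 · √105 - 2.326
z_β = 0.44 · 10.247 - 2.326
z_β = 2.182

Power = Φ(z_β) = Φ(2.182) ≈ 0.985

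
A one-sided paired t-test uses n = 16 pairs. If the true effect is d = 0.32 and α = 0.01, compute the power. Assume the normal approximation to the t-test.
Power ≈ 0.15

Power calculation (paired t-test, normal approximation):
z_β = d · √n - z_α
z_β = 0.32 · √16 - 2.326
z_β = 0.32 · 4.000 - 2.326
z_β = -1.046

Power = Φ(z_β) = Φ(-1.046) ≈ 0.148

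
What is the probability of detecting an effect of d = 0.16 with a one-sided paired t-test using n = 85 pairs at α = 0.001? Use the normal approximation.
Power ≈ 0.05

Power calculation (paired t-test, normal approximation):
z_β = d · √n - z_α
z_β = 0.16 · √85 - 3.090
z_β = 0.16 · 9.220 - 3.090
z_β = -1.615

Power = Φ(z_β) = Φ(-1.615) ≈ 0.053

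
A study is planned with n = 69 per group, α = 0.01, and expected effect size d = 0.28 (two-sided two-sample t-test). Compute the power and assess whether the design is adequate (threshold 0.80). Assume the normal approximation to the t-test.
Power ≈ 0.18; the study is underpowered (power < 0.80)

Power calculation (two-sample t-test, normal approximation):
z_β = d · √(n/2) - z_{α/2}
z_β = 0.28 · √(69/2) - 2.576
z_β = 0.28 · 5.874 - 2.576
z_β = -0.931

Power = Φ(z_β) = Φ(-0.931) ≈ 0.176

Effect size d = 0.28 is small by Cohen's convention (0.2/0.5/0.8).

Threshold: power ≥ 0.80 is conventionally adequate.
Power ≈ 0.18 → the study is underpowered (power < 0.80).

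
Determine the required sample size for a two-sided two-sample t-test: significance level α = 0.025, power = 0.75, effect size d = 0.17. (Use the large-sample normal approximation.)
n = 589 per group

Sample size formula (two-sample t-test, normal approximation):
n = 2 · ((z_{α/2} + z_β) / d)²

z_{α/2} = 2.241 (for α = 0.025, two-sided)
z_β = 0.674 (for power = 0.75)
d = 0.17

n = 2 · ((2.241 + 0.674) / 0.17)²
n = 2 · (17.147)²
n ≈ 588.04
Round up to the next whole number: n = 589 per group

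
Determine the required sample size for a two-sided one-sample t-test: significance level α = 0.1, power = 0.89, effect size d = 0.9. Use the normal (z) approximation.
n = 11

Sample size formula (one-sample t-test, normal approximation):
n = ((z_{α/2} + z_β) / d)²

z_{α/2} = 1.645 (for α = 0.1, two-sided)
z_β = 1.227 (for power = 0.89)
d = 0.9

n = ((1.645 + 1.227) / 0.9)²
n = (3.191)²
n ≈ 10.18
Round up to the next whole number: n = 11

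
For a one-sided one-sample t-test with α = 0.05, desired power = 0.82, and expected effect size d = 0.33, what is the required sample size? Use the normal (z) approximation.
n = 61

Sample size formula (one-sample t-test, normal approximation):
n = ((z_α + z_β) / d)²

z_α = 1.645 (for α = 0.05, one-sided)
z_β = 0.915 (for power = 0.82)
d = 0.33

n = ((1.645 + 0.915) / 0.33)²
n = (7.758)²
n ≈ 60.19
Round up to the next whole number: n = 61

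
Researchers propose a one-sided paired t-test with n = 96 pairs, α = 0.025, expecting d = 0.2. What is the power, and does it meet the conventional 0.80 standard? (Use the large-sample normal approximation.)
Power ≈ 0.50; the study is underpowered (power < 0.80)

Power calculation (paired t-test, normal approximation):
z_β = d · √n - z_α
z_β = 0.2 · √96 - 1.960
z_β = 0.2 · 9.798 - 1.960
z_β = -0.000

Power = Φ(z_β) = Φ(-0.000) ≈ 0.500

Effect size d = 0.2 is small by Cohen's convention (0.2/0.5/0.8).

Threshold: power ≥ 0.80 is conventionally adequate.
Power ≈ 0.50 → the study is underpowered (power < 0.80).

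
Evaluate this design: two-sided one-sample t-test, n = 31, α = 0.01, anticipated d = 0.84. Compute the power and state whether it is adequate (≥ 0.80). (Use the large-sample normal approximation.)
Power ≈ 0.98; the study is adequately powered (power ≥ 0.80)

Power calculation (one-sample t-test, normal approximation):
z_β = d · √n - z_{α/2}
z_β = 0.84 · √31 - 2.576
z_β = 0.84 · 5.568 - 2.576
z_β = 2.101

Power = Φ(z_β) = Φ(2.101) ≈ 0.982

Effect size d = 0.84 is large by Cohen's convention (0.2/0.5/0.8).

Threshold: power ≥ 0.80 is conventionally adequate.
Power ≈ 0.98 → the study is adequately powered (power ≥ 0.80).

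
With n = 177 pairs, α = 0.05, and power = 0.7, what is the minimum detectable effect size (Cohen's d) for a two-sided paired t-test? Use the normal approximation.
d ≈ 0.19

Minimum detectable effect (paired t-test, normal approximation):
d = (z_{α/2} + z_β) / √n
d = (1.960 + 0.524) / √177
d = 2.484 / 13.304
d ≈ 0.19

By Cohen's convention (0.2 small / 0.5 medium / 0.8 large): very small effect.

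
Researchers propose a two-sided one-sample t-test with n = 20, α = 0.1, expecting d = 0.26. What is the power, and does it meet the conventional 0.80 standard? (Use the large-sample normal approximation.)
Power ≈ 0.31; the study is underpowered (power < 0.80)

Power calculation (one-sample t-test, normal approximation):
z_β = d · √n - z_{α/2}
z_β = 0.26 · √20 - 1.645
z_β = 0.26 · 4.472 - 1.645
z_β = -0.482

Power = Φ(z_β) = Φ(-0.482) ≈ 0.315

Effect size d = 0.26 is small by Cohen's convention (0.2/0.5/0.8).

Threshold: power ≥ 0.80 is conventionally adequate.
Power ≈ 0.31 → the study is underpowered (power < 0.80).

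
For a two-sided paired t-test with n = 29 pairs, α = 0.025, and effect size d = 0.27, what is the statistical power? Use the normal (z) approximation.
Power ≈ 0.22

Power calculation (paired t-test, normal approximation):
z_β = d · √n - z_{α/2}
z_β = 0.27 · √29 - 2.241
z_β = 0.27 · 5.385 - 2.241
z_β = -0.787

Power = Φ(z_β) = Φ(-0.787) ≈ 0.216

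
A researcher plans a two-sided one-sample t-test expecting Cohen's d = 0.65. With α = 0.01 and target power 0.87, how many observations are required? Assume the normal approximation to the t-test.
n = 33

Sample size formula (one-sample t-test, normal approximation):
n = ((z_{α/2} + z_β) / d)²

z_{α/2} = 2.576 (for α = 0.01, two-sided)
z_β = 1.126 (for power = 0.87)
d = 0.65

n = ((2.576 + 1.126) / 0.65)²
n = (5.695)²
n ≈ 32.43
Round up to the next whole number: n = 33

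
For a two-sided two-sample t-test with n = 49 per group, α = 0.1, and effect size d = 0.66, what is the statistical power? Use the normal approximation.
Power ≈ 0.95

Power calculation (two-sample t-test, normal approximation):
z_β = d · √(n/2) - z_{α/2}
z_β = 0.66 · √(49/2) - 1.645
z_β = 0.66 · 4.950 - 1.645
z_β = 1.622

Power = Φ(z_β) = Φ(1.622) ≈ 0.948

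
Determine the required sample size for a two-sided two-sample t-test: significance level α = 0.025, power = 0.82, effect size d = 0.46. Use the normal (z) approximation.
n = 95 per group

Sample size formula (two-sample t-test, normal approximation):
n = 2 · ((z_{α/2} + z_β) / d)²

z_{α/2} = 2.241 (for α = 0.025, two-sided)
z_β = 0.915 (for power = 0.82)
d = 0.46

n = 2 · ((2.241 + 0.915) / 0.46)²
n = 2 · (6.861)²
n ≈ 94.15
Round up to the next whole number: n = 95 per group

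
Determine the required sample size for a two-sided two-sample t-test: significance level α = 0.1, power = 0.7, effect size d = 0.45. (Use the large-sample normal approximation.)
n = 47 per group

Sample size formula (two-sample t-test, normal approximation):
n = 2 · ((z_{α/2} + z_β) / d)²

z_{α/2} = 1.645 (for α = 0.1, two-sided)
z_β = 0.524 (for power = 0.7)
d = 0.45

n = 2 · ((1.645 + 0.524) / 0.45)²
n = 2 · (4.820)²
n ≈ 46.46
Round up to the next whole number: n = 47 per group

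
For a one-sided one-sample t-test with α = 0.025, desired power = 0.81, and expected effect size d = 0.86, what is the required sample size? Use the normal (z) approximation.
n = 11

Sample size formula (one-sample t-test, normal approximation):
n = ((z_α + z_β) / d)²

z_α = 1.960 (for α = 0.025, one-sided)
z_β = 0.878 (for power = 0.81)
d = 0.86

n = ((1.960 + 0.878) / 0.86)²
n = (3.300)²
n ≈ 10.89
Round up to the next whole number: n = 11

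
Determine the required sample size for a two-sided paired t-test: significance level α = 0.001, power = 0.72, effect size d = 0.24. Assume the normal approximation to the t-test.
n = 261 pairs

Sample size formula (paired t-test, normal approximation):
n = ((z_{α/2} + z_β) / d)²

z_{α/2} = 3.291 (for α = 0.001, two-sided)
z_β = 0.583 (for power = 0.72)
d = 0.24

n = ((3.291 + 0.583) / 0.24)²
n = (16.142)²
n ≈ 260.56
Round up to the next whole number: n = 261 pairs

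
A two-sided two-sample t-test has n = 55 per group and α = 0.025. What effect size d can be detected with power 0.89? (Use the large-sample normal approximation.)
d ≈ 0.66

Minimum detectable effect (two-sample t-test, normal approximation):
d = (z_{α/2} + z_β) / √(n/2)
d = (2.241 + 1.227) / √(55/2)
d = 3.468 / 5.244
d ≈ 0.66

By Cohen's convention (0.2 small / 0.5 medium / 0.8 large): medium effect.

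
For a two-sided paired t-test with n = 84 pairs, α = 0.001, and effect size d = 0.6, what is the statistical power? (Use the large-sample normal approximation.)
Power ≈ 0.99

Power calculation (paired t-test, normal approximation):
z_β = d · √n - z_{α/2}
z_β = 0.6 · √84 - 3.291
z_β = 0.6 · 9.165 - 3.291
z_β = 2.209

Power = Φ(z_β) = Φ(2.209) ≈ 0.986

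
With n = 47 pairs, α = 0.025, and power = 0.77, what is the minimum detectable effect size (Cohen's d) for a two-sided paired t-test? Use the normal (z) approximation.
d ≈ 0.43

Minimum detectable effect (paired t-test, normal approximation):
d = (z_{α/2} + z_β) / √n
d = (2.241 + 0.739) / √47
d = 2.980 / 6.856
d ≈ 0.43

By Cohen's convention (0.2 small / 0.5 medium / 0.8 large): small effect.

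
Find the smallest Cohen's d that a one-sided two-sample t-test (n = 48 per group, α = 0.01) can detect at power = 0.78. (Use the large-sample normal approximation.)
d ≈ 0.63

Minimum detectable effect (two-sample t-test, normal approximation):
d = (z_α + z_β) / √(n/2)
d = (2.326 + 0.772) / √(48/2)
d = 3.099 / 4.899
d ≈ 0.63

By Cohen's convention (0.2 small / 0.5 medium / 0.8 large): medium effect.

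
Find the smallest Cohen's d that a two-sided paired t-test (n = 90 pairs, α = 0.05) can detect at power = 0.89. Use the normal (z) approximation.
d ≈ 0.34

Minimum detectable effect (paired t-test, normal approximation):
d = (z_{α/2} + z_β) / √n
d = (1.960 + 1.227) / √90
d = 3.186 / 9.487
d ≈ 0.34

By Cohen's convention (0.2 small / 0.5 medium / 0.8 large): small effect.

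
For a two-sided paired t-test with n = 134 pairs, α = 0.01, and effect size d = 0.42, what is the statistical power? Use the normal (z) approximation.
Power ≈ 0.99

Power calculation (paired t-test, normal approximation):
z_β = d · √n - z_{α/2}
z_β = 0.42 · √134 - 2.576
z_β = 0.42 · 11.576 - 2.576
z_β = 2.286

Power = Φ(z_β) = Φ(2.286) ≈ 0.989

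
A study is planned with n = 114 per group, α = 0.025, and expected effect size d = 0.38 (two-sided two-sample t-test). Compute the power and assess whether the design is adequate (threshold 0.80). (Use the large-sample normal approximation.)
Power ≈ 0.73; the study is underpowered (power < 0.80)

Power calculation (two-sample t-test, normal approximation):
z_β = d · √(n/2) - z_{α/2}
z_β = 0.38 · √(114/2) - 2.241
z_β = 0.38 · 7.550 - 2.241
z_β = 0.628

Power = Φ(z_β) = Φ(0.628) ≈ 0.735

Effect size d = 0.38 is small by Cohen's convention (0.2/0.5/0.8).

Threshold: power ≥ 0.80 is conventionally adequate.
Power ≈ 0.73 → the study is underpowered (power < 0.80).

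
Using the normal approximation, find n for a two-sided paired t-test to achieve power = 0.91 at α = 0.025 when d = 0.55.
n = 43 pairs

Sample size formula (paired t-test, normal approximation):
n = ((z_{α/2} + z_β) / d)²

z_{α/2} = 2.241 (for α = 0.025, two-sided)
z_β = 1.341 (for power = 0.91)
d = 0.55

n = ((2.241 + 1.341) / 0.55)²
n = (6.513)²
n ≈ 42.42
Round up to the next whole number: n = 43 pairs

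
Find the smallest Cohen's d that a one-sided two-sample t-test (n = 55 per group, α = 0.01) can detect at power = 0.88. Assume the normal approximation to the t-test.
d ≈ 0.67

Minimum detectable effect (two-sample t-test, normal approximation):
d = (z_α + z_β) / √(n/2)
d = (2.326 + 1.175) / √(55/2)
d = 3.501 / 5.244
d ≈ 0.67

By Cohen's convention (0.2 small / 0.5 medium / 0.8 large): medium effect.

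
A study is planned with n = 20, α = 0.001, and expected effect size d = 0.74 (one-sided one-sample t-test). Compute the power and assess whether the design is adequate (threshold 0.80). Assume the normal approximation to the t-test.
Power ≈ 0.59; the study is underpowered (power < 0.80)

Power calculation (one-sample t-test, normal approximation):
z_β = d · √n - z_α
z_β = 0.74 · √20 - 3.090
z_β = 0.74 · 4.472 - 3.090
z_β = 0.219

Power = Φ(z_β) = Φ(0.219) ≈ 0.587

Effect size d = 0.74 is medium by Cohen's convention (0.2/0.5/0.8).

Threshold: power ≥ 0.80 is conventionally adequate.
Power ≈ 0.59 → the study is underpowered (power < 0.80).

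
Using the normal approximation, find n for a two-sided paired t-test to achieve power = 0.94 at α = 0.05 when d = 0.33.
n = 114 pairs

Sample size formula (paired t-test, normal approximation):
n = ((z_{α/2} + z_β) / d)²

z_{α/2} = 1.960 (for α = 0.05, two-sided)
z_β = 1.555 (for power = 0.94)
d = 0.33

n = ((1.960 + 1.555) / 0.33)²
n = (10.652)²
n ≈ 113.47
Round up to the next whole number: n = 114 pairs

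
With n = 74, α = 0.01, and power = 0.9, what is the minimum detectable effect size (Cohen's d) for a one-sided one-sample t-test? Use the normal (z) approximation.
d ≈ 0.42

Minimum detectable effect (one-sample t-test, normal approximation):
d = (z_α + z_β) / √n
d = (2.326 + 1.282) / √74
d = 3.608 / 8.602
d ≈ 0.42

By Cohen's convention (0.2 small / 0.5 medium / 0.8 large): small effect.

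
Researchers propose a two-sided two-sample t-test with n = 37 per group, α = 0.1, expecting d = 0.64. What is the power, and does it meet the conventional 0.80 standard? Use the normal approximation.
Power ≈ 0.87; the study is adequately powered (power ≥ 0.80)

Power calculation (two-sample t-test, normal approximation):
z_β = d · √(n/2) - z_{α/2}
z_β = 0.64 · √(37/2) - 1.645
z_β = 0.64 · 4.301 - 1.645
z_β = 1.108

Power = Φ(z_β) = Φ(1.108) ≈ 0.866

Effect size d = 0.64 is medium by Cohen's convention (0.2/0.5/0.8).

Threshold: power ≥ 0.80 is conventionally adequate.
Power ≈ 0.87 → the study is adequately powered (power ≥ 0.80).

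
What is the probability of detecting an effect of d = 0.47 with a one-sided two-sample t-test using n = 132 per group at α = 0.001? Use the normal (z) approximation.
Power ≈ 0.77

Power calculation (two-sample t-test, normal approximation):
z_β = d · √(n/2) - z_α
z_β = 0.47 · √(132/2) - 3.090
z_β = 0.47 · 8.124 - 3.090
z_β = 0.728

Power = Φ(z_β) = Φ(0.728) ≈ 0.767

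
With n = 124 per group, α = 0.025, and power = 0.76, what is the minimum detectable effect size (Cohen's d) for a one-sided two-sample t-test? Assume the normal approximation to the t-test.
d ≈ 0.34

Minimum detectable effect (two-sample t-test, normal approximation):
d = (z_α + z_β) / √(n/2)
d = (1.960 + 0.706) / √(124/2)
d = 2.666 / 7.874
d ≈ 0.34

By Cohen's convention (0.2 small / 0.5 medium / 0.8 large): small effect.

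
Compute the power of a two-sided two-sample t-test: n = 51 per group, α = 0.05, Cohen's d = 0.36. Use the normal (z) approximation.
Power ≈ 0.44

Power calculation (two-sample t-test, normal approximation):
z_β = d · √(n/2) - z_{α/2}
z_β = 0.36 · √(51/2) - 1.960
z_β = 0.36 · 5.050 - 1.960
z_β = -0.142

Power = Φ(z_β) = Φ(-0.142) ≈ 0.444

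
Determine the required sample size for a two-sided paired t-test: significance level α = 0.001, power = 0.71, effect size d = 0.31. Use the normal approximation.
n = 154 pairs

Sample size formula (paired t-test, normal approximation):
n = ((z_{α/2} + z_β) / d)²

z_{α/2} = 3.291 (for α = 0.001, two-sided)
z_β = 0.553 (for power = 0.71)
d = 0.31

n = ((3.291 + 0.553) / 0.31)²
n = (12.400)²
n ≈ 153.76
Round up to the next whole number: n = 154 pairs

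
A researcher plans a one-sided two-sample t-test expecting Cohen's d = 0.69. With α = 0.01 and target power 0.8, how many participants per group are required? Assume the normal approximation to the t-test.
n = 43 per group

Sample size formula (two-sample t-test, normal approximation):
n = 2 · ((z_α + z_β) / d)²

z_α = 2.326 (for α = 0.01, one-sided)
z_β = 0.842 (for power = 0.8)
d = 0.69

n = 2 · ((2.326 + 0.842) / 0.69)²
n = 2 · (4.591)²
n ≈ 42.15
Round up to the next whole number: n = 43 per group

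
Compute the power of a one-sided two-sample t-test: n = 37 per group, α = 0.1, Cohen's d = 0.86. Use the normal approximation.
Power ≈ 0.99

Power calculation (two-sample t-test, normal approximation):
z_β = d · √(n/2) - z_α
z_β = 0.86 · √(37/2) - 1.282
z_β = 0.86 · 4.301 - 1.282
z_β = 2.417

Power = Φ(z_β) = Φ(2.417) ≈ 0.992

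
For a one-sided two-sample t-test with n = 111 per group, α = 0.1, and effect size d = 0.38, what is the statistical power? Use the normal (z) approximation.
Power ≈ 0.94

Power calculation (two-sample t-test, normal approximation):
z_β = d · √(n/2) - z_α
z_β = 0.38 · √(111/2) - 1.282
z_β = 0.38 · 7.450 - 1.282
z_β = 1.549

Power = Φ(z_β) = Φ(1.549) ≈ 0.939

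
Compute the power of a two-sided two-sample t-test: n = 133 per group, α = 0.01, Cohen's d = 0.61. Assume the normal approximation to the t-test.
Power ≈ 0.99

Power calculation (two-sample t-test, normal approximation):
z_β = d · √(n/2) - z_{α/2}
z_β = 0.61 · √(133/2) - 2.576
z_β = 0.61 · 8.155 - 2.576
z_β = 2.399

Power = Φ(z_β) = Φ(2.399) ≈ 0.992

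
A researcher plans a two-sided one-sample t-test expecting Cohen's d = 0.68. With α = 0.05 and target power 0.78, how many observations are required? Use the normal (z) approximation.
n = 17

Sample size formula (one-sample t-test, normal approximation):
n = ((z_{α/2} + z_β) / d)²

z_{α/2} = 1.960 (for α = 0.05, two-sided)
z_β = 0.772 (for power = 0.78)
d = 0.68

n = ((1.960 + 0.772) / 0.68)²
n = (4.018)²
n ≈ 16.14
Round up to the next whole number: n = 17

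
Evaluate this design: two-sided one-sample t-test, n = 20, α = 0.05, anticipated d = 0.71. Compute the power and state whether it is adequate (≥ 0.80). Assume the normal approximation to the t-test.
Power ≈ 0.89; the study is adequately powered (power ≥ 0.80)

Power calculation (one-sample t-test, normal approximation):
z_β = d · √n - z_{α/2}
z_β = 0.71 · √20 - 1.960
z_β = 0.71 · 4.472 - 1.960
z_β = 1.215

Power = Φ(z_β) = Φ(1.215) ≈ 0.888

Effect size d = 0.71 is medium by Cohen's convention (0.2/0.5/0.8).

Threshold: power ≥ 0.80 is conventionally adequate.
Power ≈ 0.89 → the study is adequately powered (power ≥ 0.80).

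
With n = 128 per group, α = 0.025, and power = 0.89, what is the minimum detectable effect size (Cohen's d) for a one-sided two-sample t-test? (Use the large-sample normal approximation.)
d ≈ 0.40

Minimum detectable effect (two-sample t-test, normal approximation):
d = (z_α + z_β) / √(n/2)
d = (1.960 + 1.227) / √(128/2)
d = 3.186 / 8.000
d ≈ 0.40

By Cohen's convention (0.2 small / 0.5 medium / 0.8 large): small effect.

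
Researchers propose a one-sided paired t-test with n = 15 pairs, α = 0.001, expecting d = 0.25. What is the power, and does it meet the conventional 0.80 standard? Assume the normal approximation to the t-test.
Power ≈ 0.02; the study is underpowered (power < 0.80)

Power calculation (paired t-test, normal approximation):
z_β = d · √n - z_α
z_β = 0.25 · √15 - 3.090
z_β = 0.25 · 3.873 - 3.090
z_β = -2.122

Power = Φ(z_β) = Φ(-2.122) ≈ 0.017

Effect size d = 0.25 is small by Cohen's convention (0.2/0.5/0.8).

Threshold: power ≥ 0.80 is conventionally adequate.
Power ≈ 0.02 → the study is underpowered (power < 0.80).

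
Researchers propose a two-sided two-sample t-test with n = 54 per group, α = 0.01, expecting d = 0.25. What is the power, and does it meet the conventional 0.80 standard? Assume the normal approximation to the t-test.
Power ≈ 0.10; the study is underpowered (power < 0.80)

Power calculation (two-sample t-test, normal approximation):
z_β = d · √(n/2) - z_{α/2}
z_β = 0.25 · √(54/2) - 2.576
z_β = 0.25 · 5.196 - 2.576
z_β = -1.277

Power = Φ(z_β) = Φ(-1.277) ≈ 0.101

Effect size d = 0.25 is small by Cohen's convention (0.2/0.5/0.8).

Threshold: power ≥ 0.80 is conventionally adequate.
Power ≈ 0.10 → the study is underpowered (power < 0.80).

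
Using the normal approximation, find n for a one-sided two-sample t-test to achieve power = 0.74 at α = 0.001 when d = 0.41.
n = 166 per group

Sample size formula (two-sample t-test, normal approximation):
n = 2 · ((z_α + z_β) / d)²

z_α = 3.090 (for α = 0.001, one-sided)
z_β = 0.643 (for power = 0.74)
d = 0.41

n = 2 · ((3.090 + 0.643) / 0.41)²
n = 2 · (9.105)²
n ≈ 165.80
Round up to the next whole number: n = 166 per group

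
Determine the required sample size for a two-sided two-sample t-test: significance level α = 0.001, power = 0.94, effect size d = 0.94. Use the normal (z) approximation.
n = 54 per group

Sample size formula (two-sample t-test, normal approximation):
n = 2 · ((z_{α/2} + z_β) / d)²

z_{α/2} = 3.291 (for α = 0.001, two-sided)
z_β = 1.555 (for power = 0.94)
d = 0.94

n = 2 · ((3.291 + 1.555) / 0.94)²
n = 2 · (5.155)²
n ≈ 53.15
Round up to the next whole number: n = 54 per group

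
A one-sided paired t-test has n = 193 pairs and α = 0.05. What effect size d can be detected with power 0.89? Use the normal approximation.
d ≈ 0.21

Minimum detectable effect (paired t-test, normal approximation):
d = (z_α + z_β) / √n
d = (1.645 + 1.227) / √193
d = 2.871 / 13.892
d ≈ 0.21

By Cohen's convention (0.2 small / 0.5 medium / 0.8 large): small effect.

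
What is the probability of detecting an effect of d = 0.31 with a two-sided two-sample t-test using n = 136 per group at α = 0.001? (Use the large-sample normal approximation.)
Power ≈ 0.23

Power calculation (two-sample t-test, normal approximation):
z_β = d · √(n/2) - z_{α/2}
z_β = 0.31 · √(136/2) - 3.291
z_β = 0.31 · 8.246 - 3.291
z_β = -0.734

Power = Φ(z_β) = Φ(-0.734) ≈ 0.231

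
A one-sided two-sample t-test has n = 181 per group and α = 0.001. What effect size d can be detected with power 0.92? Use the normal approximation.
d ≈ 0.47

Minimum detectable effect (two-sample t-test, normal approximation):
d = (z_α + z_β) / √(n/2)
d = (3.090 + 1.405) / √(181/2)
d = 4.495 / 9.513
d ≈ 0.47

By Cohen's convention (0.2 small / 0.5 medium / 0.8 large): small effect.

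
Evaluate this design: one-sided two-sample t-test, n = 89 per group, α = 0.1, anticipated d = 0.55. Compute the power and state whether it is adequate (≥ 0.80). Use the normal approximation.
Power ≈ 0.99; the study is adequately powered (power ≥ 0.80)

Power calculation (two-sample t-test, normal approximation):
z_β = d · √(n/2) - z_α
z_β = 0.55 · √(89/2) - 1.282
z_β = 0.55 · 6.671 - 1.282
z_β = 2.387

Power = Φ(z_β) = Φ(2.387) ≈ 0.992

Effect size d = 0.55 is medium by Cohen's convention (0.2/0.5/0.8).

Threshold: power ≥ 0.80 is conventionally adequate.
Power ≈ 0.99 → the study is adequately powered (power ≥ 0.80).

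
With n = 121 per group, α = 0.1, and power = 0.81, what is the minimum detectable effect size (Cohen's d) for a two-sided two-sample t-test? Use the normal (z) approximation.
d ≈ 0.32

Minimum detectable effect (two-sample t-test, normal approximation):
d = (z_{α/2} + z_β) / √(n/2)
d = (1.645 + 0.878) / √(121/2)
d = 2.523 / 7.778
d ≈ 0.32

By Cohen's convention (0.2 small / 0.5 medium / 0.8 large): small effect.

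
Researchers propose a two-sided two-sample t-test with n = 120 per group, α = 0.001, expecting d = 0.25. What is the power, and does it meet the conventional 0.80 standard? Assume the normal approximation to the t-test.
Power ≈ 0.09; the study is underpowered (power < 0.80)

Power calculation (two-sample t-test, normal approximation):
z_β = d · √(n/2) - z_{α/2}
z_β = 0.25 · √(120/2) - 3.291
z_β = 0.25 · 7.746 - 3.291
z_β = -1.354

Power = Φ(z_β) = Φ(-1.354) ≈ 0.088

Effect size d = 0.25 is small by Cohen's convention (0.2/0.5/0.8).

Threshold: power ≥ 0.80 is conventionally adequate.
Power ≈ 0.09 → the study is underpowered (power < 0.80).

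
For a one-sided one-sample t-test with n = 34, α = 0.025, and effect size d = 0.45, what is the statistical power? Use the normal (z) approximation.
Power ≈ 0.75

Power calculation (one-sample t-test, normal approximation):
z_β = d · √n - z_α
z_β = 0.45 · √34 - 1.960
z_β = 0.45 · 5.831 - 1.960
z_β = 0.664

Power = Φ(z_β) = Φ(0.664) ≈ 0.747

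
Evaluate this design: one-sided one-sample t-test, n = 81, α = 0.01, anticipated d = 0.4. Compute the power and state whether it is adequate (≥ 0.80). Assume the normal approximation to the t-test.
Power ≈ 0.90; the study is adequately powered (power ≥ 0.80)

Power calculation (one-sample t-test, normal approximation):
z_β = d · √n - z_α
z_β = 0.4 · √81 - 2.326
z_β = 0.4 · 9.000 - 2.326
z_β = 1.274

Power = Φ(z_β) = Φ(1.274) ≈ 0.899

Effect size d = 0.4 is small by Cohen's convention (0.2/0.5/0.8).

Threshold: power ≥ 0.80 is conventionally adequate.
Power ≈ 0.90 → the study is adequately powered (power ≥ 0.80).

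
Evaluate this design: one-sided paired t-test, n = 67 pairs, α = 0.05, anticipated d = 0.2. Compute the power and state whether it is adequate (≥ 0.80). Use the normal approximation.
Power ≈ 0.50; the study is underpowered (power < 0.80)

Power calculation (paired t-test, normal approximation):
z_β = d · √n - z_α
z_β = 0.2 · √67 - 1.645
z_β = 0.2 · 8.185 - 1.645
z_β = -0.008

Power = Φ(z_β) = Φ(-0.008) ≈ 0.497

Effect size d = 0.2 is small by Cohen's convention (0.2/0.5/0.8).

Threshold: power ≥ 0.80 is conventionally adequate.
Power ≈ 0.50 → the study is underpowered (power < 0.80).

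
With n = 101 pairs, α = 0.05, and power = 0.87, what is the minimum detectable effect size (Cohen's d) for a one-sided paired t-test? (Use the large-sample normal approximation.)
d ≈ 0.28

Minimum detectable effect (paired t-test, normal approximation):
d = (z_α + z_β) / √n
d = (1.645 + 1.126) / √101
d = 2.771 / 10.050
d ≈ 0.28

By Cohen's convention (0.2 small / 0.5 medium / 0.8 large): small effect.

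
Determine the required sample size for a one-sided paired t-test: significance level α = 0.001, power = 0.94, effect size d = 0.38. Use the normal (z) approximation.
n = 150 pairs

Sample size formula (paired t-test, normal approximation):
n = ((z_α + z_β) / d)²

z_α = 3.090 (for α = 0.001, one-sided)
z_β = 1.555 (for power = 0.94)
d = 0.38

n = ((3.090 + 1.555) / 0.38)²
n = (12.224)²
n ≈ 149.43
Round up to the next whole number: n = 150 pairs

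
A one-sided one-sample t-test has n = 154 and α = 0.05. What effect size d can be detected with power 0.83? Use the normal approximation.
d ≈ 0.21

Minimum detectable effect (one-sample t-test, normal approximation):
d = (z_α + z_β) / √n
d = (1.645 + 0.954) / √154
d = 2.599 / 12.410
d ≈ 0.21

By Cohen's convention (0.2 small / 0.5 medium / 0.8 large): small effect.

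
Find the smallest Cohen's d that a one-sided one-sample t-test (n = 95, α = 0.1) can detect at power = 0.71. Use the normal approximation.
d ≈ 0.19

Minimum detectable effect (one-sample t-test, normal approximation):
d = (z_α + z_β) / √n
d = (1.282 + 0.553) / √95
d = 1.835 / 9.747
d ≈ 0.19

By Cohen's convention (0.2 small / 0.5 medium / 0.8 large): very small effect.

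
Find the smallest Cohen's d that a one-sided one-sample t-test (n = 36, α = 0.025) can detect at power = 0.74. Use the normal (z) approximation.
d ≈ 0.43

Minimum detectable effect (one-sample t-test, normal approximation):
d = (z_α + z_β) / √n
d = (1.960 + 0.643) / √36
d = 2.603 / 6.000
d ≈ 0.43

By Cohen's convention (0.2 small / 0.5 medium / 0.8 large): small effect.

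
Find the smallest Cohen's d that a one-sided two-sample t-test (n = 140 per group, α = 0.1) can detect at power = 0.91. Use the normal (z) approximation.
d ≈ 0.31

Minimum detectable effect (two-sample t-test, normal approximation):
d = (z_α + z_β) / √(n/2)
d = (1.282 + 1.341) / √(140/2)
d = 2.622 / 8.367
d ≈ 0.31

By Cohen's convention (0.2 small / 0.5 medium / 0.8 large): small effect.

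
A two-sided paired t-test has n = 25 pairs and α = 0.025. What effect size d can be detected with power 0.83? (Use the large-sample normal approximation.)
d ≈ 0.64

Minimum detectable effect (paired t-test, normal approximation):
d = (z_{α/2} + z_β) / √n
d = (2.241 + 0.954) / √25
d = 3.196 / 5.000
d ≈ 0.64

By Cohen's convention (0.2 small / 0.5 medium / 0.8 large): medium effect.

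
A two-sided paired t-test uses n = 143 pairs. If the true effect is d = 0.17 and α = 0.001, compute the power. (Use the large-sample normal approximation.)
Power ≈ 0.10

Power calculation (paired t-test, normal approximation):
z_β = d · √n - z_{α/2}
z_β = 0.17 · √143 - 3.291
z_β = 0.17 · 11.958 - 3.291
z_β = -1.258

Power = Φ(z_β) = Φ(-1.258) ≈ 0.104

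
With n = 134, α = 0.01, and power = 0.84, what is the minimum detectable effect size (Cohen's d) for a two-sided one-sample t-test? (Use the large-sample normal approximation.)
d ≈ 0.31

Minimum detectable effect (one-sample t-test, normal approximation):
d = (z_{α/2} + z_β) / √n
d = (2.576 + 0.994) / √134
d = 3.570 / 11.576
d ≈ 0.31

By Cohen's convention (0.2 small / 0.5 medium / 0.8 large): small effect.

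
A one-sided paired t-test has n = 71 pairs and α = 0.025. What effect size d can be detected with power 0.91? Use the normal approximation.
d ≈ 0.39

Minimum detectable effect (paired t-test, normal approximation):
d = (z_α + z_β) / √n
d = (1.960 + 1.341) / √71
d = 3.301 / 8.426
d ≈ 0.39

By Cohen's convention (0.2 small / 0.5 medium / 0.8 large): small effect.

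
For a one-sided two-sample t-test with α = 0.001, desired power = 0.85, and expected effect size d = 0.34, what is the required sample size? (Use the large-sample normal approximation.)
n = 295 per group

Sample size formula (two-sample t-test, normal approximation):
n = 2 · ((z_α + z_β) / d)²

z_α = 3.090 (for α = 0.001, one-sided)
z_β = 1.036 (for power = 0.85)
d = 0.34

n = 2 · ((3.090 + 1.036) / 0.34)²
n = 2 · (12.135)²
n ≈ 294.52
Round up to the next whole number: n = 295 per group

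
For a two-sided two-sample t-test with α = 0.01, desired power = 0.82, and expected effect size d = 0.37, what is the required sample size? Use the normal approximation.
n = 179 per group

Sample size formula (two-sample t-test, normal approximation):
n = 2 · ((z_{α/2} + z_β) / d)²

z_{α/2} = 2.576 (for α = 0.01, two-sided)
z_β = 0.915 (for power = 0.82)
d = 0.37

n = 2 · ((2.576 + 0.915) / 0.37)²
n = 2 · (9.435)²
n ≈ 178.04
Round up to the next whole number: n = 179 per group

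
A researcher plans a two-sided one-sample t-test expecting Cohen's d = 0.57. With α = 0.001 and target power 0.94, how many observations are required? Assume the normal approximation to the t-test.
n = 73

Sample size formula (one-sample t-test, normal approximation):
n = ((z_{α/2} + z_β) / d)²

z_{α/2} = 3.291 (for α = 0.001, two-sided)
z_β = 1.555 (for power = 0.94)
d = 0.57

n = ((3.291 + 1.555) / 0.57)²
n = (8.502)²
n ≈ 72.28
Round up to the next whole number: n = 73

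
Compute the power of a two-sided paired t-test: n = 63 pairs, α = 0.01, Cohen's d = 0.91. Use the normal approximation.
Power ≈ 1.00

Power calculation (paired t-test, normal approximation):
z_β = d · √n - z_{α/2}
z_β = 0.91 · √63 - 2.576
z_β = 0.91 · 7.937 - 2.576
z_β = 4.647

Power = Φ(z_β) = Φ(4.647) ≈ 1.000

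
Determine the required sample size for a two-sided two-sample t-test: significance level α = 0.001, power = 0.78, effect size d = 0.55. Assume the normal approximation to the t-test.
n = 110 per group

Sample size formula (two-sample t-test, normal approximation):
n = 2 · ((z_{α/2} + z_β) / d)²

z_{α/2} = 3.291 (for α = 0.001, two-sided)
z_β = 0.772 (for power = 0.78)
d = 0.55

n = 2 · ((3.291 + 0.772) / 0.55)²
n = 2 · (7.387)²
n ≈ 109.14
Round up to the next whole number: n = 110 per group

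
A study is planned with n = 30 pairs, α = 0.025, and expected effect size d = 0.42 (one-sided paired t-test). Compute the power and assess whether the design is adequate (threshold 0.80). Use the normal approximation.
Power ≈ 0.63; the study is underpowered (power < 0.80)

Power calculation (paired t-test, normal approximation):
z_β = d · √n - z_α
z_β = 0.42 · √30 - 1.960
z_β = 0.42 · 5.477 - 1.960
z_β = 0.340

Power = Φ(z_β) = Φ(0.340) ≈ 0.633

Effect size d = 0.42 is small by Cohen's convention (0.2/0.5/0.8).

Threshold: power ≥ 0.80 is conventionally adequate.
Power ≈ 0.63 → the study is underpowered (power < 0.80).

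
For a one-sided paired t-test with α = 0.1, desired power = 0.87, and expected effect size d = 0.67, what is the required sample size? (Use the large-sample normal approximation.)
n = 13 pairs

Sample size formula (paired t-test, normal approximation):
n = ((z_α + z_β) / d)²

z_α = 1.282 (for α = 0.1, one-sided)
z_β = 1.126 (for power = 0.87)
d = 0.67

n = ((1.282 + 1.126) / 0.67)²
n = (3.594)²
n ≈ 12.92
Round up to the next whole number: n = 13 pairs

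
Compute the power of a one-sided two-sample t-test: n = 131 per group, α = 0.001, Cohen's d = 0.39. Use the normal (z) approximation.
Power ≈ 0.53

Power calculation (two-sample t-test, normal approximation):
z_β = d · √(n/2) - z_α
z_β = 0.39 · √(131/2) - 3.090
z_β = 0.39 · 8.093 - 3.090
z_β = 0.066

Power = Φ(z_β) = Φ(0.066) ≈ 0.526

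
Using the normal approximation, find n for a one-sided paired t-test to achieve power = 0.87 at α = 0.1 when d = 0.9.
n = 8 pairs

Sample size formula (paired t-test, normal approximation):
n = ((z_α + z_β) / d)²

z_α = 1.282 (for α = 0.1, one-sided)
z_β = 1.126 (for power = 0.87)
d = 0.9

n = ((1.282 + 1.126) / 0.9)²
n = (2.676)²
n ≈ 7.16
Round up to the next whole number: n = 8 pairs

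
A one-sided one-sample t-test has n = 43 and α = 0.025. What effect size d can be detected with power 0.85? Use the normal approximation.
d ≈ 0.46

Minimum detectable effect (one-sample t-test, normal approximation):
d = (z_α + z_β) / √n
d = (1.960 + 1.036) / √43
d = 2.996 / 6.557
d ≈ 0.46

By Cohen's convention (0.2 small / 0.5 medium / 0.8 large): small effect.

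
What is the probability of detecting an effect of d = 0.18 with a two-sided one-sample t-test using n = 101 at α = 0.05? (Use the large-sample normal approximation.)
Power ≈ 0.44

Power calculation (one-sample t-test, normal approximation):
z_β = d · √n - z_{α/2}
z_β = 0.18 · √101 - 1.960
z_β = 0.18 · 10.050 - 1.960
z_β = -0.151

Power = Φ(z_β) = Φ(-0.151) ≈ 0.440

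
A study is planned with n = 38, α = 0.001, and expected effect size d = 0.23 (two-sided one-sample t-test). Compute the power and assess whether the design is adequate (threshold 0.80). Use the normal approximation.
Power ≈ 0.03; the study is underpowered (power < 0.80)

Power calculation (one-sample t-test, normal approximation):
z_β = d · √n - z_{α/2}
z_β = 0.23 · √38 - 3.291
z_β = 0.23 · 6.164 - 3.291
z_β = -1.873

Power = Φ(z_β) = Φ(-1.873) ≈ 0.031

Effect size d = 0.23 is small by Cohen's convention (0.2/0.5/0.8).

Threshold: power ≥ 0.80 is conventionally adequate.
Power ≈ 0.03 → the study is underpowered (power < 0.80).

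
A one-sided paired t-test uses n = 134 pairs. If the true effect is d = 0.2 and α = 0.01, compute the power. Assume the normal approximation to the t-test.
Power ≈ 0.50

Power calculation (paired t-test, normal approximation):
z_β = d · √n - z_α
z_β = 0.2 · √134 - 2.326
z_β = 0.2 · 11.576 - 2.326
z_β = -0.011

Power = Φ(z_β) = Φ(-0.011) ≈ 0.496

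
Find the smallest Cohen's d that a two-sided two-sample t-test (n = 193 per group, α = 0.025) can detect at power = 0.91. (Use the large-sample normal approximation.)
d ≈ 0.36

Minimum detectable effect (two-sample t-test, normal approximation):
d = (z_{α/2} + z_β) / √(n/2)
d = (2.241 + 1.341) / √(193/2)
d = 3.582 / 9.823
d ≈ 0.36

By Cohen's convention (0.2 small / 0.5 medium / 0.8 large): small effect.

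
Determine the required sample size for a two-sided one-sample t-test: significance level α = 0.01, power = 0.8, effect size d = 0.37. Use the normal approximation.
n = 86

Sample size formula (one-sample t-test, normal approximation):
n = ((z_{α/2} + z_β) / d)²

z_{α/2} = 2.576 (for α = 0.01, two-sided)
z_β = 0.842 (for power = 0.8)
d = 0.37

n = ((2.576 + 0.842) / 0.37)²
n = (9.238)²
n ≈ 85.34
Round up to the next whole number: n = 86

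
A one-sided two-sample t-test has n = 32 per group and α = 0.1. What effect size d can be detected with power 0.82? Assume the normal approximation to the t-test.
d ≈ 0.55

Minimum detectable effect (two-sample t-test, normal approximation):
d = (z_α + z_β) / √(n/2)
d = (1.282 + 0.915) / √(32/2)
d = 2.197 / 4.000
d ≈ 0.55

By Cohen's convention (0.2 small / 0.5 medium / 0.8 large): medium effect.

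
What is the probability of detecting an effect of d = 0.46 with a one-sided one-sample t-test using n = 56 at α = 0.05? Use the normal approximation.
Power ≈ 0.96

Power calculation (one-sample t-test, normal approximation):
z_β = d · √n - z_α
z_β = 0.46 · √56 - 1.645
z_β = 0.46 · 7.483 - 1.645
z_β = 1.797

Power = Φ(z_β) = Φ(1.797) ≈ 0.964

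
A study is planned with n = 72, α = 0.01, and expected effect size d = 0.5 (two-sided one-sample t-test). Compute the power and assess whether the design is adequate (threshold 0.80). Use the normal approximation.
Power ≈ 0.95; the study is adequately powered (power ≥ 0.80)

Power calculation (one-sample t-test, normal approximation):
z_β = d · √n - z_{α/2}
z_β = 0.5 · √72 - 2.576
z_β = 0.5 · 8.485 - 2.576
z_β = 1.667

Power = Φ(z_β) = Φ(1.667) ≈ 0.952

Effect size d = 0.5 is medium by Cohen's convention (0.2/0.5/0.8).

Threshold: power ≥ 0.80 is conventionally adequate.
Power ≈ 0.95 → the study is adequately powered (power ≥ 0.80).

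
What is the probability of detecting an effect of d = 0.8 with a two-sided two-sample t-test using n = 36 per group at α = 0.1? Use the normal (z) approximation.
Power ≈ 0.96

Power calculation (two-sample t-test, normal approximation):
z_β = d · √(n/2) - z_{α/2}
z_β = 0.8 · √(36/2) - 1.645
z_β = 0.8 · 4.243 - 1.645
z_β = 1.749

Power = Φ(z_β) = Φ(1.749) ≈ 0.960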